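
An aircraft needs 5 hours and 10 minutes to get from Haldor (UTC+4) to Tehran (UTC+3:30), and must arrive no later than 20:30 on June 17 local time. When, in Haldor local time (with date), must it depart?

Target arrival in UTC: 20:30 − 3:30 = 17:00 on Jun 17.
Subtract 5 hours and 10 minutes → departure 11:50 UTC on Jun 17.
Haldor is UTC+4:00: 11:50 + 4:00 = 15:50 on Jun 17.

15:50 on Jun 17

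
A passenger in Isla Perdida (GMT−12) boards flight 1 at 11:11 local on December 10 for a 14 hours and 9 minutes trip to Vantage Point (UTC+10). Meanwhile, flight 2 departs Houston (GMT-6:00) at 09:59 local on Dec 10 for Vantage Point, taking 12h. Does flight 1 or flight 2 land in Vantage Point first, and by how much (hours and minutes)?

Flight 1 in UTC: 11:11 + 12:00 = 23:11 on Dec 10.
+14 hours 9 minutes → arrive 13:20 UTC on Dec 11.
Flight 2 in UTC: 09:59 + 6:00 = 15:59 on Dec 10.
+12 hours → arrive 03:59 UTC on Dec 11.
Flight 2 lands earlier by 9 hours 21 minutes.

the second, by 9 hours 21 minutes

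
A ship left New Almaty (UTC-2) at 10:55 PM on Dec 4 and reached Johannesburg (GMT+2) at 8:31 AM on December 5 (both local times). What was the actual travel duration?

Johannesburg is 4:00 ahead of New Almaty.
Clock-face elapsed time (ignoring zones) is 9 hours 36 minutes.
Actual elapsed = 9 hours 36 minutes − 4:00 = 5 hours 36 minutes.

5 hours 36 minutes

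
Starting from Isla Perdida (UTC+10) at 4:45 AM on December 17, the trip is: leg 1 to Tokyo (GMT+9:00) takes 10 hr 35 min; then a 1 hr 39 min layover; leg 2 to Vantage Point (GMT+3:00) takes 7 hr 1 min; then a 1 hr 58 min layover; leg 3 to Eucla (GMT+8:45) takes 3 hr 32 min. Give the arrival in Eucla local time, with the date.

Convert departure to UTC: 4:45 AM − 10:00 = 6:45 PM UTC on Dec 16.
Add 10 hours and 35 minutes leg 1 → 5:20 AM UTC (Dec 17).
Add 1 hour and 39 minutes layover in Tokyo → 6:59 AM UTC.
Add 7 hours and 1 minute leg 2 → 2:00 PM UTC.
Add 1 hour 58 minutes layover in Vantage Point → 3:58 PM UTC.
Add 3 hours and 32 minutes leg 3 → 7:30 PM UTC.
Eucla is UTC+8:45, so local arrival = 7:30 PM + 8:45 = 4:15 AM on Dec 18.

4:15 AM on December 18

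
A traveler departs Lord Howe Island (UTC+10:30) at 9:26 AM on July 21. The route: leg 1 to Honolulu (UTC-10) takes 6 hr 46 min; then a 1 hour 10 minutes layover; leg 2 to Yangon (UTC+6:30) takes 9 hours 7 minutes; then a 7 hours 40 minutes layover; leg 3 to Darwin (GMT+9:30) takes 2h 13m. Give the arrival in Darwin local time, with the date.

11:22 AM on July 22

Convert departure to UTC: 9:26 AM − 10:30 = 10:56 PM UTC on Jul 20.
Add 6 hours and 46 minutes leg 1 → 5:42 AM UTC (Jul 21).
Add 1 hour 10 minutes layover in Honolulu → 6:52 AM UTC.
Add 9 hours and 7 minutes leg 2 → 3:59 PM UTC.
Add 7 hours 40 minutes layover in Yangon → 11:39 PM UTC.
Add 2 hours and 13 minutes leg 3 → 1:52 AM UTC (Jul 22).
Darwin is UTC+9:30, so local arrival = 1:52 AM + 9:30 = 11:22 AM on Jul 22.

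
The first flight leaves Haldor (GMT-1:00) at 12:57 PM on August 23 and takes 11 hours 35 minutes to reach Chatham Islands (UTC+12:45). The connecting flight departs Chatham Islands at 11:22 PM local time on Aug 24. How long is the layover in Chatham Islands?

Convert departure to UTC: 12:57 PM + 1:00 = 1:57 PM UTC on Aug 23.
Add 11 hours and 35 minutes flight time → 1:32 AM UTC (Aug 24).
Chatham Islands is UTC+12:45, so local arrival = 1:32 AM + 12:45 = 2:17 PM on Aug 24.
Layover = 11:22 PM − 2:17 PM = 9 hours 5 minutes.

9 hours 5 minutes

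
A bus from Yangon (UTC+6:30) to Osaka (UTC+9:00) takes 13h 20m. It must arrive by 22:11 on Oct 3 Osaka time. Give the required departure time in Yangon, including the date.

06:21 on October 3

Target arrival in UTC: 22:11 − 9:00 = 13:11 on Oct 3.
Subtract 13 hours 20 minutes → departure 23:51 UTC on Oct 2.
Yangon is UTC+6:30: 23:51 + 6:30 = 06:21 on Oct 3.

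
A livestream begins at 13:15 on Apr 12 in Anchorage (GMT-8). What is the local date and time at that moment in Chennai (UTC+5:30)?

In UTC: 13:15 + 8:00 = 21:15 on Apr 12.
Chennai is UTC+5:30: 21:15 + 5:30 = 02:45 on Apr 13.

02:45 on Apr 13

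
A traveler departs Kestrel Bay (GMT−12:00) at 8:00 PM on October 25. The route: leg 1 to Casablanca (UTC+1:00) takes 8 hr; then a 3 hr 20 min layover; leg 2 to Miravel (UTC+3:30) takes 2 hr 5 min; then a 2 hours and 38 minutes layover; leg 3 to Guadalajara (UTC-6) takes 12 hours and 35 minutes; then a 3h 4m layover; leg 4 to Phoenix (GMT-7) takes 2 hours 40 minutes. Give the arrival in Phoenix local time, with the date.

Convert departure to UTC: 8:00 PM + 12:00 = 8:00 AM UTC on Oct 26.
Add 8 hours leg 1 → 4:00 PM UTC.
Add 3 hours and 20 minutes layover in Casablanca → 7:20 PM UTC.
Add 2 hours 5 minutes leg 2 → 9:25 PM UTC.
Add 2 hours and 38 minutes layover in Miravel → 12:03 AM UTC (Oct 27).
Add 12 hours 35 minutes leg 3 → 12:38 PM UTC.
Add 3 hours 4 minutes layover in Guadalajara → 3:42 PM UTC.
Add 2 hours 40 minutes leg 4 → 6:22 PM UTC.
Phoenix is UTC−7:00, so local arrival = 6:22 PM − 7:00 = 11:22 AM on Oct 27.

11:22 AM on October 27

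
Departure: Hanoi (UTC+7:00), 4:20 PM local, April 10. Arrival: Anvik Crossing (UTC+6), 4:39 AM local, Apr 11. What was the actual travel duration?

Anvik Crossing is 1:00 behind Hanoi.
Clock-face elapsed time (ignoring zones) is 12 hours 19 minutes.
Actual elapsed = 12 hours 19 minutes + 1:00 = 13 hours 19 minutes.

13 hours 19 minutes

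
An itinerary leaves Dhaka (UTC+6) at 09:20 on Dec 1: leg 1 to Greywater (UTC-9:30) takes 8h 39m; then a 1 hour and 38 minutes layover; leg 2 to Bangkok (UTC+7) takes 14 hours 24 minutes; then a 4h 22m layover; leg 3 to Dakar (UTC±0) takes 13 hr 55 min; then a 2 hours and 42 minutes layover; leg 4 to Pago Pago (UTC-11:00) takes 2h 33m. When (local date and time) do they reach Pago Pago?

Convert departure to UTC: 09:20 − 6:00 = 03:20 UTC on Dec 1.
Add 8 hours and 39 minutes leg 1 → 11:59 UTC.
Add 1 hour 38 minutes layover in Greywater → 13:37 UTC.
Add 14 hours and 24 minutes leg 2 → 04:01 UTC (Dec 2).
Add 4 hours 22 minutes layover in Bangkok → 08:23 UTC.
Add 13 hours 55 minutes leg 3 → 22:18 UTC.
Add 2 hours 42 minutes layover in Dakar → 01:00 UTC (Dec 3).
Add 2 hours and 33 minutes leg 4 → 03:33 UTC.
Pago Pago is UTC−11:00, so local arrival = 03:33 − 11:00 = 16:33 on Dec 2.

16:33 on December 2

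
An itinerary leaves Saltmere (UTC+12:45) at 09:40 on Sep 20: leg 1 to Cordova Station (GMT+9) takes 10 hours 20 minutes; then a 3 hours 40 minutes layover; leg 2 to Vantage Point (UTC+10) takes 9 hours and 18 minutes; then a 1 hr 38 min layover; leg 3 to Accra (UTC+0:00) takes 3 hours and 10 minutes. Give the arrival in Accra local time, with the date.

01:01 on September 21

Convert departure to UTC: 09:40 − 12:45 = 20:55 UTC on Sep 19.
Add 10 hours and 20 minutes leg 1 → 07:15 UTC (Sep 20).
Add 3 hours 40 minutes layover in Cordova Station → 10:55 UTC.
Add 9 hours and 18 minutes leg 2 → 20:13 UTC.
Add 1 hour 38 minutes layover in Vantage Point → 21:51 UTC.
Add 3 hours 10 minutes leg 3 → 01:01 UTC (Sep 21).
Accra is UTC+0, so local arrival is the same: 01:01 on Sep 21.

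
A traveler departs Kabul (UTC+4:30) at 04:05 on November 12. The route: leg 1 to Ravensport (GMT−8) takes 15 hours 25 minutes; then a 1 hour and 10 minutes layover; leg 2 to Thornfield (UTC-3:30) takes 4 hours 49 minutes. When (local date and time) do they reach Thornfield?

17:29 on November 12

Convert departure to UTC: 04:05 − 4:30 = 23:35 UTC on Nov 11.
Add 15 hours and 25 minutes leg 1 → 15:00 UTC (Nov 12).
Add 1 hour and 10 minutes layover in Ravensport → 16:10 UTC.
Add 4 hours 49 minutes leg 2 → 20:59 UTC.
Thornfield is UTC−3:30, so local arrival = 20:59 − 3:30 = 17:29 on Nov 12.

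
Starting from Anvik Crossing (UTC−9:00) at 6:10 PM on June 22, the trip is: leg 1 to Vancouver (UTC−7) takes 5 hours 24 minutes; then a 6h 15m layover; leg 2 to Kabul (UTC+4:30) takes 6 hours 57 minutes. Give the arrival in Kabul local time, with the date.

2:16 AM on June 24

Convert departure to UTC: 6:10 PM + 9:00 = 3:10 AM UTC on Jun 23.
Add 5 hours and 24 minutes leg 1 → 8:34 AM UTC.
Add 6 hours and 15 minutes layover in Vancouver → 2:49 PM UTC.
Add 6 hours 57 minutes leg 2 → 9:46 PM UTC.
Kabul is UTC+4:30, so local arrival = 9:46 PM + 4:30 = 2:16 AM on Jun 24.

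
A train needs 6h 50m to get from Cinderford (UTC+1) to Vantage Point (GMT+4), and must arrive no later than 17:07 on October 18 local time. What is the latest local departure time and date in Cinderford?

Target arrival in UTC: 17:07 − 4:00 = 13:07 on Oct 18.
Subtract 6 hours 50 minutes → departure 06:17 UTC on Oct 18.
Cinderford is UTC+1:00: 06:17 + 1:00 = 07:17 on Oct 18.

07:17 on Oct 18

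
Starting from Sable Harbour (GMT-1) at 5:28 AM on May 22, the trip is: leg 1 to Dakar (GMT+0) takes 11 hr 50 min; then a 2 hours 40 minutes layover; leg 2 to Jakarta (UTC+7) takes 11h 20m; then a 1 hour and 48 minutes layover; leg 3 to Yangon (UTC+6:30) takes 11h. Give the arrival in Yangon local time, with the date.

3:36 AM on May 24

Convert departure to UTC: 5:28 AM + 1:00 = 6:28 AM UTC on May 22.
Add 11 hours and 50 minutes leg 1 → 6:18 PM UTC.
Add 2 hours and 40 minutes layover in Dakar → 8:58 PM UTC.
Add 11 hours 20 minutes leg 2 → 8:18 AM UTC (May 23).
Add 1 hour 48 minutes layover in Jakarta → 10:06 AM UTC.
Add 11 hours leg 3 → 9:06 PM UTC.
Yangon is UTC+6:30, so local arrival = 9:06 PM + 6:30 = 3:36 AM on May 24.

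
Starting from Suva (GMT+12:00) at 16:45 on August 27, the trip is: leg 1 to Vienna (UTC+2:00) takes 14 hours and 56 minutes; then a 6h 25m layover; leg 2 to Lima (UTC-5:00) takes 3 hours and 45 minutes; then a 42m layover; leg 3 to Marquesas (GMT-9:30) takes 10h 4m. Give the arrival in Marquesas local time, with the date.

07:07 on Aug 28

Convert departure to UTC: 16:45 − 12:00 = 04:45 UTC on Aug 27.
Add 14 hours 56 minutes leg 1 → 19:41 UTC.
Add 6 hours 25 minutes layover in Vienna → 02:06 UTC (Aug 28).
Add 3 hours and 45 minutes leg 2 → 05:51 UTC.
Add 42 minutes layover in Lima → 06:33 UTC.
Add 10 hours 4 minutes leg 3 → 16:37 UTC.
Marquesas is UTC−9:30, so local arrival = 16:37 − 9:30 = 07:07 on Aug 28.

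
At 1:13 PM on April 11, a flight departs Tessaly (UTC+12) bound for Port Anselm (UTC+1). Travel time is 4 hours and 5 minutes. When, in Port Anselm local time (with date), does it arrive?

Convert departure to UTC: 1:13 PM − 12:00 = 1:13 AM UTC on Apr 11.
Add 4 hours 5 minutes travel time → 5:18 AM UTC.
Port Anselm is UTC+1:00, so local arrival = 5:18 AM + 1:00 = 6:18 AM on Apr 11.

6:18 AM on April 11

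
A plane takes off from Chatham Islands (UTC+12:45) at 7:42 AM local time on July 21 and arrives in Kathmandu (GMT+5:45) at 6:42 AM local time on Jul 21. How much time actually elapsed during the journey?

Departure in UTC: 7:42 AM − 12:45 = 6:57 PM on Jul 20.
Arrival in UTC: 6:42 AM − 5:45 = 12:57 AM on Jul 21.
Elapsed = 12:57 AM − 6:57 PM (+1 day) = 6 hours.

6 hours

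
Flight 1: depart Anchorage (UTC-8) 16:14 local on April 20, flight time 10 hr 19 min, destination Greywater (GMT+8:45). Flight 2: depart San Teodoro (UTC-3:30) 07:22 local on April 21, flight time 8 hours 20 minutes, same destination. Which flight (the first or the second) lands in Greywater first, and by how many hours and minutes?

the first, by 8 hours 39 minutes

Flight 1 in UTC: 16:14 + 8:00 = 00:14 on Apr 21.
+10 hours and 19 minutes → arrive 10:33 UTC on Apr 21.
Flight 2 in UTC: 07:22 + 3:30 = 10:52 on Apr 21.
+8 hours and 20 minutes → arrive 19:12 UTC on Apr 21.
Flight 1 lands earlier by 8 hours 39 minutes.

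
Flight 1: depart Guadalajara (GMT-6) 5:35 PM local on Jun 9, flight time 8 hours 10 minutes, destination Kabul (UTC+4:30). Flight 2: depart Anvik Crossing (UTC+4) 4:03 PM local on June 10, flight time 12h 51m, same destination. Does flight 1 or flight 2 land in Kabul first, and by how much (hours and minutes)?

Flight 1 in UTC: 5:35 PM + 6:00 = 11:35 PM on Jun 9.
+8 hours 10 minutes → arrive 7:45 AM UTC on Jun 10.
Flight 2 in UTC: 4:03 PM − 4:00 = 12:03 PM on Jun 10.
+12 hours 51 minutes → arrive 12:54 AM UTC on Jun 11.
Flight 1 lands earlier by 17 hours 9 minutes.

the first, by 17 hours 9 minutes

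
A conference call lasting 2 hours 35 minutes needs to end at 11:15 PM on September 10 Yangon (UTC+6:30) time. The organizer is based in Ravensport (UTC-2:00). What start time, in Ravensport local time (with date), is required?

Target end time in UTC: 11:15 PM − 6:30 = 4:45 PM on Sep 10.
Subtract 2 hours and 35 minutes → start 2:10 PM UTC on Sep 10.
Ravensport is UTC−2:00: 2:10 PM − 2:00 = 12:10 PM on Sep 10.

12:10 PM on September 10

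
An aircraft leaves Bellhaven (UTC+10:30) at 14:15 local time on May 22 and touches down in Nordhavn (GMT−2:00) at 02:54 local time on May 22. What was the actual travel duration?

1 hour 9 minutes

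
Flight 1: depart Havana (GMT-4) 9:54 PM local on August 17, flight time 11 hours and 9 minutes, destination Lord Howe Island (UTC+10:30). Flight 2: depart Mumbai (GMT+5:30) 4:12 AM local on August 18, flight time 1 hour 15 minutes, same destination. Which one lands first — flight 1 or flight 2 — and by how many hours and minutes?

Flight 1 in UTC: 9:54 PM + 4:00 = 1:54 AM on Aug 18.
+11 hours and 9 minutes → arrive 1:03 PM UTC on Aug 18.
Flight 2 in UTC: 4:12 AM − 5:30 = 10:42 PM on Aug 17.
+1 hour and 15 minutes → arrive 11:57 PM UTC on Aug 17.
Flight 2 lands earlier by 13 hours 6 minutes.

the second, by 13 hours 6 minutes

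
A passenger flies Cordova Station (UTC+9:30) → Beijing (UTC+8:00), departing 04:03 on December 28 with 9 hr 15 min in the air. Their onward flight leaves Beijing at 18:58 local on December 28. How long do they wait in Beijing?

7 hours 10 minutes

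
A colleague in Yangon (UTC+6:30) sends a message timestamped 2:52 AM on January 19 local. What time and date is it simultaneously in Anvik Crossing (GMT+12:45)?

Anvik Crossing is 6:15 ahead of Yangon.
Shift by the zone difference: 2:52 AM + 6:15 = 9:07 AM on Jan 19 in Anvik Crossing.

9:07 AM on January 19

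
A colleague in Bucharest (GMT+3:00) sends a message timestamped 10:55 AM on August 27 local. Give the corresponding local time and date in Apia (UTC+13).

Apia is 10:00 ahead of Bucharest.
Shift by the zone difference: 10:55 AM + 10:00 = 8:55 PM on Aug 27 in Apia.

8:55 PM on August 27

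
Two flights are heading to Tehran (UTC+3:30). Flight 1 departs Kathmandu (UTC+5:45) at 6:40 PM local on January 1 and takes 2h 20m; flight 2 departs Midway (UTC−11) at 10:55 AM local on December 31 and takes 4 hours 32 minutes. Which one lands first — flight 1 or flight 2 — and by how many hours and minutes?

the second, by 12 hours 48 minutes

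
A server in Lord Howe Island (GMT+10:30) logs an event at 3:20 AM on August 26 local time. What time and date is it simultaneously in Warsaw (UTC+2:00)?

6:50 PM on August 25

In UTC: 3:20 AM − 10:30 = 4:50 PM on Aug 25.
Warsaw is UTC+2:00: 4:50 PM + 2:00 = 6:50 PM on Aug 25.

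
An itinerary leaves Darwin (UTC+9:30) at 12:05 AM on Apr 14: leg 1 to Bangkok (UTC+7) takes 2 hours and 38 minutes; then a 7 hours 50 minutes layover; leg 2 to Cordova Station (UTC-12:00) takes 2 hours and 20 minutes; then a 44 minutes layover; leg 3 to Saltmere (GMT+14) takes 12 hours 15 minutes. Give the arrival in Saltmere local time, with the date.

6:22 AM on April 15

Convert departure to UTC: 12:05 AM − 9:30 = 2:35 PM UTC on Apr 13.
Add 2 hours 38 minutes leg 1 → 5:13 PM UTC.
Add 7 hours and 50 minutes layover in Bangkok → 1:03 AM UTC (Apr 14).
Add 2 hours 20 minutes leg 2 → 3:23 AM UTC.
Add 44 minutes layover in Cordova Station → 4:07 AM UTC.
Add 12 hours and 15 minutes leg 3 → 4:22 PM UTC.
Saltmere is UTC+14:00, so local arrival = 4:22 PM + 14:00 = 6:22 AM on Apr 15.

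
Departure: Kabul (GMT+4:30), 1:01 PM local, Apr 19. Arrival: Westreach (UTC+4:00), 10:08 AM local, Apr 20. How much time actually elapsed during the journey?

Departure in UTC: 1:01 PM − 4:30 = 8:31 AM on Apr 19.
Arrival in UTC: 10:08 AM − 4:00 = 6:08 AM on Apr 20.
Elapsed = 6:08 AM − 8:31 AM (+1 day) = 21 hours 37 minutes.

21 hours 37 minutes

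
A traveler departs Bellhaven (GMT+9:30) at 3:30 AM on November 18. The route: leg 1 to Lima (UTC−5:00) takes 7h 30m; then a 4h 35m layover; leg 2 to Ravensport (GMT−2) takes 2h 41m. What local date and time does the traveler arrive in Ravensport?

Convert departure to UTC: 3:30 AM − 9:30 = 6:00 PM UTC on Nov 17.
Add 7 hours 30 minutes leg 1 → 1:30 AM UTC (Nov 18).
Add 4 hours 35 minutes layover in Lima → 6:05 AM UTC.
Add 2 hours and 41 minutes leg 2 → 8:46 AM UTC.
Ravensport is UTC−2:00, so local arrival = 8:46 AM − 2:00 = 6:46 AM on Nov 18.

6:46 AM on Nov 18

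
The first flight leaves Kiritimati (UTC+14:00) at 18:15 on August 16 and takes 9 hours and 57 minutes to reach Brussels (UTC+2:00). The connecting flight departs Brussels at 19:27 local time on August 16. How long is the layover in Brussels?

3 hours 15 minutes

Convert departure to UTC: 18:15 − 14:00 = 04:15 UTC on Aug 16.
Add 9 hours 57 minutes flight time → 14:12 UTC.
Brussels is UTC+2:00, so local arrival = 14:12 + 2:00 = 16:12 on Aug 16.
Layover = 19:27 − 16:12 = 3 hours 15 minutes.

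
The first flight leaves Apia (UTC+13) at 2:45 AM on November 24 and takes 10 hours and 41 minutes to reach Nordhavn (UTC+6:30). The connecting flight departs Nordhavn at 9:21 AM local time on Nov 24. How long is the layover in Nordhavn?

Convert departure to UTC: 2:45 AM − 13:00 = 1:45 PM UTC on Nov 23.
Add 10 hours 41 minutes flight time → 12:26 AM UTC (Nov 24).
Nordhavn is UTC+6:30, so local arrival = 12:26 AM + 6:30 = 6:56 AM on Nov 24.
Layover = 9:21 AM − 6:56 AM = 2 hours 25 minutes.

2 hours 25 minutes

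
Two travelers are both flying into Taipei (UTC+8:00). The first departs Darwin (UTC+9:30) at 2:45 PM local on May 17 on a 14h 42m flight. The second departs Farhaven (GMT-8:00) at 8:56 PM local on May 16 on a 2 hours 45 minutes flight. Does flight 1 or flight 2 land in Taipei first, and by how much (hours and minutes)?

the second, by 12 hours 16 minutes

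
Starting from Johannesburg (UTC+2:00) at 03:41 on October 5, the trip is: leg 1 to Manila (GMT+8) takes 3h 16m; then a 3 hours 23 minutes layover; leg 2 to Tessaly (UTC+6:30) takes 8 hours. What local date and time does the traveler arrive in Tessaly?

22:50 on October 5

Convert departure to UTC: 03:41 − 2:00 = 01:41 UTC on Oct 5.
Add 3 hours and 16 minutes leg 1 → 04:57 UTC.
Add 3 hours and 23 minutes layover in Manila → 08:20 UTC.
Add 8 hours leg 2 → 16:20 UTC.
Tessaly is UTC+6:30, so local arrival = 16:20 + 6:30 = 22:50 on Oct 5.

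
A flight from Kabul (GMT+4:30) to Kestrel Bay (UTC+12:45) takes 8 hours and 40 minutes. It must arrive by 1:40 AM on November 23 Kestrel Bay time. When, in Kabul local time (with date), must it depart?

Target arrival in UTC: 1:40 AM − 12:45 = 12:55 PM on Nov 22.
Subtract 8 hours 40 minutes → departure 4:15 AM UTC on Nov 22.
Kabul is UTC+4:30: 4:15 AM + 4:30 = 8:45 AM on Nov 22.

8:45 AM on November 22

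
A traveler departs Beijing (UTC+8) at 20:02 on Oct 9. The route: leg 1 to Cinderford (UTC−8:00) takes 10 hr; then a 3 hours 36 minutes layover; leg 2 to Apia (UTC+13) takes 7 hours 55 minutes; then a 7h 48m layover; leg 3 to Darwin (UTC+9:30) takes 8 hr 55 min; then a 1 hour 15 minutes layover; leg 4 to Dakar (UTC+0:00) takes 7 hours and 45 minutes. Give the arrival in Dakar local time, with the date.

Convert departure to UTC: 20:02 − 8:00 = 12:02 UTC on Oct 9.
Add 10 hours leg 1 → 22:02 UTC.
Add 3 hours 36 minutes layover in Cinderford → 01:38 UTC (Oct 10).
Add 7 hours and 55 minutes leg 2 → 09:33 UTC.
Add 7 hours and 48 minutes layover in Apia → 17:21 UTC.
Add 8 hours 55 minutes leg 3 → 02:16 UTC (Oct 11).
Add 1 hour 15 minutes layover in Darwin → 03:31 UTC.
Add 7 hours and 45 minutes leg 4 → 11:16 UTC.
Dakar is UTC+0, so local arrival is the same: 11:16 on Oct 11.

11:16 on October 11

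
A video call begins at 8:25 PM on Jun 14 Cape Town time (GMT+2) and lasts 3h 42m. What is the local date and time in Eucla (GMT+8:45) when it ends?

6:52 AM on June 15

Convert start to UTC: 8:25 PM − 2:00 = 6:25 PM UTC on Jun 14.
Add 3 hours 42 minutes duration → 10:07 PM UTC.
Eucla is UTC+8:45, so local end time = 10:07 PM + 8:45 = 6:52 AM on Jun 15.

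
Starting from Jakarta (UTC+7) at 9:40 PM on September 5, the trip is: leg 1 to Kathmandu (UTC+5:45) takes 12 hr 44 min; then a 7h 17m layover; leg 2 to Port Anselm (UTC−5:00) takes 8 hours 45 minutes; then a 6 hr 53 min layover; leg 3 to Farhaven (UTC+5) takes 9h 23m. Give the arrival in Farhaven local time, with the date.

Convert departure to UTC: 9:40 PM − 7:00 = 2:40 PM UTC on Sep 5.
Add 12 hours and 44 minutes leg 1 → 3:24 AM UTC (Sep 6).
Add 7 hours 17 minutes layover in Kathmandu → 10:41 AM UTC.
Add 8 hours and 45 minutes leg 2 → 7:26 PM UTC.
Add 6 hours and 53 minutes layover in Port Anselm → 2:19 AM UTC (Sep 7).
Add 9 hours and 23 minutes leg 3 → 11:42 AM UTC.
Farhaven is UTC+5:00, so local arrival = 11:42 AM + 5:00 = 4:42 PM on Sep 7.

4:42 PM on September 7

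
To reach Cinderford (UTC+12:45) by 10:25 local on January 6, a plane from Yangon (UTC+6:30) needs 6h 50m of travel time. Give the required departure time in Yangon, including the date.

21:20 on January 5

Target arrival in UTC: 10:25 − 12:45 = 21:40 on Jan 5.
Subtract 6 hours and 50 minutes → departure 14:50 UTC on Jan 5.
Yangon is UTC+6:30: 14:50 + 6:30 = 21:20 on Jan 5.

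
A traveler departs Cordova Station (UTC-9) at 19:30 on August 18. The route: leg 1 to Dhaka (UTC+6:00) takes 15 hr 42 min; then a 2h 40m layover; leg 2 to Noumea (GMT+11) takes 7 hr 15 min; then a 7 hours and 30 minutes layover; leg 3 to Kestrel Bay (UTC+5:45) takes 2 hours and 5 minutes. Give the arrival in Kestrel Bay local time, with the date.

21:27 on August 20

Convert departure to UTC: 19:30 + 9:00 = 04:30 UTC on Aug 19.
Add 15 hours and 42 minutes leg 1 → 20:12 UTC.
Add 2 hours 40 minutes layover in Dhaka → 22:52 UTC.
Add 7 hours and 15 minutes leg 2 → 06:07 UTC (Aug 20).
Add 7 hours 30 minutes layover in Noumea → 13:37 UTC.
Add 2 hours 5 minutes leg 3 → 15:42 UTC.
Kestrel Bay is UTC+5:45, so local arrival = 15:42 + 5:45 = 21:27 on Aug 20.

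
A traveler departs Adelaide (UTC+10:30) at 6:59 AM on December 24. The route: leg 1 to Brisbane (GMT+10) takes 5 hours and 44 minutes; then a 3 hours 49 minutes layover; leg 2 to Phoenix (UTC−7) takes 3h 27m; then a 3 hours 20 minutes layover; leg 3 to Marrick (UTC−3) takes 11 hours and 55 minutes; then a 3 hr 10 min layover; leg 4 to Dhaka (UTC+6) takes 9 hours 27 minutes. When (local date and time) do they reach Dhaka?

Convert departure to UTC: 6:59 AM − 10:30 = 8:29 PM UTC on Dec 23.
Add 5 hours and 44 minutes leg 1 → 2:13 AM UTC (Dec 24).
Add 3 hours 49 minutes layover in Brisbane → 6:02 AM UTC.
Add 3 hours 27 minutes leg 2 → 9:29 AM UTC.
Add 3 hours 20 minutes layover in Phoenix → 12:49 PM UTC.
Add 11 hours and 55 minutes leg 3 → 12:44 AM UTC (Dec 25).
Add 3 hours 10 minutes layover in Marrick → 3:54 AM UTC.
Add 9 hours 27 minutes leg 4 → 1:21 PM UTC.
Dhaka is UTC+6:00, so local arrival = 1:21 PM + 6:00 = 7:21 PM on Dec 25.

7:21 PM on December 25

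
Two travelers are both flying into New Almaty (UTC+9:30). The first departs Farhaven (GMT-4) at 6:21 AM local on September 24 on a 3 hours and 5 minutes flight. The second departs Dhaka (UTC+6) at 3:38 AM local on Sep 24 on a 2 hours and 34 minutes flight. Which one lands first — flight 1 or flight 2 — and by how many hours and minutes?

Flight 1 in UTC: 6:21 AM + 4:00 = 10:21 AM on Sep 24.
+3 hours and 5 minutes → arrive 1:26 PM UTC on Sep 24.
Flight 2 in UTC: 3:38 AM − 6:00 = 9:38 PM on Sep 23.
+2 hours 34 minutes → arrive 12:12 AM UTC on Sep 24.
Flight 2 lands earlier by 13 hours 14 minutes.

the second, by 13 hours 14 minutes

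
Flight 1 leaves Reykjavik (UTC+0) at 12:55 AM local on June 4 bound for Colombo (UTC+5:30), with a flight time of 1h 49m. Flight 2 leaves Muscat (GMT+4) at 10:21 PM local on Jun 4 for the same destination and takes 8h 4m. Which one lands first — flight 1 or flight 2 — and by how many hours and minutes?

Flight 1 departs at 12:55 AM UTC (Jun 4).
+1 hour 49 minutes → arrive 2:44 AM UTC on Jun 4.
Flight 2 in UTC: 10:21 PM − 4:00 = 6:21 PM on Jun 4.
+8 hours and 4 minutes → arrive 2:25 AM UTC on Jun 5.
Flight 1 lands earlier by 23 hours 41 minutes.

the first, by 23 hours 41 minutes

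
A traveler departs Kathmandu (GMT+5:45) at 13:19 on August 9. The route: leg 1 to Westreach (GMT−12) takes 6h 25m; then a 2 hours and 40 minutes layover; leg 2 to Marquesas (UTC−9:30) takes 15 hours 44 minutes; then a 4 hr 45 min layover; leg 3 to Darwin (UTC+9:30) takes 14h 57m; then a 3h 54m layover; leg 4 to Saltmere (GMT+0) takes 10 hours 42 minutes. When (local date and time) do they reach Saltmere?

Convert departure to UTC: 13:19 − 5:45 = 07:34 UTC on Aug 9.
Add 6 hours and 25 minutes leg 1 → 13:59 UTC.
Add 2 hours 40 minutes layover in Westreach → 16:39 UTC.
Add 15 hours and 44 minutes leg 2 → 08:23 UTC (Aug 10).
Add 4 hours 45 minutes layover in Marquesas → 13:08 UTC.
Add 14 hours 57 minutes leg 3 → 04:05 UTC (Aug 11).
Add 3 hours and 54 minutes layover in Darwin → 07:59 UTC.
Add 10 hours 42 minutes leg 4 → 18:41 UTC.
Saltmere is UTC+0, so local arrival is the same: 18:41 on Aug 11.

18:41 on August 11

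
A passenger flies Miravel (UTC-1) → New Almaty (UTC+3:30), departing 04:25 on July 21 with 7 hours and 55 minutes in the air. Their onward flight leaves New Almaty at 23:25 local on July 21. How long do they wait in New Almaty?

6 hours 35 minutes

Convert departure to UTC: 04:25 + 1:00 = 05:25 UTC on Jul 21.
Add 7 hours and 55 minutes flight time → 13:20 UTC.
New Almaty is UTC+3:30, so local arrival = 13:20 + 3:30 = 16:50 on Jul 21.
Layover = 23:25 − 16:50 = 6 hours 35 minutes.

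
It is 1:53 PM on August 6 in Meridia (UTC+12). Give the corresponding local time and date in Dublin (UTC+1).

2:53 AM on August 6

In UTC: 1:53 PM − 12:00 = 1:53 AM on Aug 6.
Dublin is UTC+1:00: 1:53 AM + 1:00 = 2:53 AM on Aug 6.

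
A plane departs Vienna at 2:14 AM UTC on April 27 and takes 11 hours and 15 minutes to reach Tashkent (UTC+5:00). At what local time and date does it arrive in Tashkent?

6:29 PM on Apr 27

Departure is given in UTC: 2:14 AM on Apr 27.
Add 11 hours and 15 minutes → 1:29 PM UTC.
Tashkent is UTC+5:00: 1:29 PM + 5:00 = 6:29 PM on Apr 27.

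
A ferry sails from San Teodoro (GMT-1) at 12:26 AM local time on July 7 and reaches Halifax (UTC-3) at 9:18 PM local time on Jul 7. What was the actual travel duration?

Departure in UTC: 12:26 AM + 1:00 = 1:26 AM on Jul 7.
Arrival in UTC: 9:18 PM + 3:00 = 12:18 AM on Jul 8.
Elapsed = 12:18 AM − 1:26 AM (+1 day) = 22 hours 52 minutes.

22 hours 52 minutes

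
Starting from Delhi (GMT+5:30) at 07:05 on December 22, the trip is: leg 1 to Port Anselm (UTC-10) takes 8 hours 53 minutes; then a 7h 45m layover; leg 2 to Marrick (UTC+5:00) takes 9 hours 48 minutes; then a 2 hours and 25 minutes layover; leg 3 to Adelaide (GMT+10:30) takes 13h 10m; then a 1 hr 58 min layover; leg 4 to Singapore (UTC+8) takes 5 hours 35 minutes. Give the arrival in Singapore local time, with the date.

11:09 on Dec 24

Convert departure to UTC: 07:05 − 5:30 = 01:35 UTC on Dec 22.
Add 8 hours and 53 minutes leg 1 → 10:28 UTC.
Add 7 hours 45 minutes layover in Port Anselm → 18:13 UTC.
Add 9 hours and 48 minutes leg 2 → 04:01 UTC (Dec 23).
Add 2 hours 25 minutes layover in Marrick → 06:26 UTC.
Add 13 hours and 10 minutes leg 3 → 19:36 UTC.
Add 1 hour and 58 minutes layover in Adelaide → 21:34 UTC.
Add 5 hours 35 minutes leg 4 → 03:09 UTC (Dec 24).
Singapore is UTC+8:00, so local arrival = 03:09 + 8:00 = 11:09 on Dec 24.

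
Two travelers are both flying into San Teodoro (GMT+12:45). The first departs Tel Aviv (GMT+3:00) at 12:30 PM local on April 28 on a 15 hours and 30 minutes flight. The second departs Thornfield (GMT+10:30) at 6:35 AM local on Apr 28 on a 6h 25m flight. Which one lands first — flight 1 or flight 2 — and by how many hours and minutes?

the second, by 22 hours 30 minutes

Flight 1 in UTC: 12:30 PM − 3:00 = 9:30 AM on Apr 28.
+15 hours 30 minutes → arrive 1:00 AM UTC on Apr 29.
Flight 2 in UTC: 6:35 AM − 10:30 = 8:05 PM on Apr 27.
+6 hours 25 minutes → arrive 2:30 AM UTC on Apr 28.
Flight 2 lands earlier by 22 hours 30 minutes.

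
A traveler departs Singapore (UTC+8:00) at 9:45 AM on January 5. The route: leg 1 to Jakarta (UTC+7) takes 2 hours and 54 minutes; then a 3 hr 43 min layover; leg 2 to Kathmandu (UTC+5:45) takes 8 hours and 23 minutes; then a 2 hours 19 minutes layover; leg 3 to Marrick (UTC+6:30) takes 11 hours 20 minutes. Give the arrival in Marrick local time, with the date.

Convert departure to UTC: 9:45 AM − 8:00 = 1:45 AM UTC on Jan 5.
Add 2 hours and 54 minutes leg 1 → 4:39 AM UTC.
Add 3 hours 43 minutes layover in Jakarta → 8:22 AM UTC.
Add 8 hours 23 minutes leg 2 → 4:45 PM UTC.
Add 2 hours and 19 minutes layover in Kathmandu → 7:04 PM UTC.
Add 11 hours 20 minutes leg 3 → 6:24 AM UTC (Jan 6).
Marrick is UTC+6:30, so local arrival = 6:24 AM + 6:30 = 12:54 PM on Jan 6.

12:54 PM on January 6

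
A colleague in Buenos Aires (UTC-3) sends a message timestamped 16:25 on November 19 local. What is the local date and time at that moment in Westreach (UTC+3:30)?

In UTC: 16:25 + 3:00 = 19:25 on Nov 19.
Westreach is UTC+3:30: 19:25 + 3:30 = 22:55 on Nov 19.

22:55 on November 19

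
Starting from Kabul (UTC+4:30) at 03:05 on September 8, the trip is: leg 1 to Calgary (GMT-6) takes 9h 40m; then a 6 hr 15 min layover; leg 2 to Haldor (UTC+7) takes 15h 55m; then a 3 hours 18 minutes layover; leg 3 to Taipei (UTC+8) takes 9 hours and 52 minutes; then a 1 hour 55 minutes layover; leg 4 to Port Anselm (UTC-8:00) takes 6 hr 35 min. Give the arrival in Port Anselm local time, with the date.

20:05 on Sep 9

Convert departure to UTC: 03:05 − 4:30 = 22:35 UTC on Sep 7.
Add 9 hours and 40 minutes leg 1 → 08:15 UTC (Sep 8).
Add 6 hours 15 minutes layover in Calgary → 14:30 UTC.
Add 15 hours 55 minutes leg 2 → 06:25 UTC (Sep 9).
Add 3 hours and 18 minutes layover in Haldor → 09:43 UTC.
Add 9 hours 52 minutes leg 3 → 19:35 UTC.
Add 1 hour and 55 minutes layover in Taipei → 21:30 UTC.
Add 6 hours and 35 minutes leg 4 → 04:05 UTC (Sep 10).
Port Anselm is UTC−8:00, so local arrival = 04:05 − 8:00 = 20:05 on Sep 9.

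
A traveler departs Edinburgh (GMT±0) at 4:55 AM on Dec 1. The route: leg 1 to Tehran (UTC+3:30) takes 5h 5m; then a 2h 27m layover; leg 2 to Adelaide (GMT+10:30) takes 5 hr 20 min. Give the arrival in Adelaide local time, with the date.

Edinburgh is at UTC+0, so departure is already 4:55 AM UTC on Dec 1.
Add 5 hours 5 minutes leg 1 → 10:00 AM UTC.
Add 2 hours and 27 minutes layover in Tehran → 12:27 PM UTC.
Add 5 hours 20 minutes leg 2 → 5:47 PM UTC.
Adelaide is UTC+10:30, so local arrival = 5:47 PM + 10:30 = 4:17 AM on Dec 2.

4:17 AM on December 2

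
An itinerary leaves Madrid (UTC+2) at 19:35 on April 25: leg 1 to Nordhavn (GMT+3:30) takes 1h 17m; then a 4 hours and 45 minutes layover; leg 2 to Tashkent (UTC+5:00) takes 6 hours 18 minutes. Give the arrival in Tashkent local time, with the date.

Convert departure to UTC: 19:35 − 2:00 = 17:35 UTC on Apr 25.
Add 1 hour 17 minutes leg 1 → 18:52 UTC.
Add 4 hours 45 minutes layover in Nordhavn → 23:37 UTC.
Add 6 hours 18 minutes leg 2 → 05:55 UTC (Apr 26).
Tashkent is UTC+5:00, so local arrival = 05:55 + 5:00 = 10:55 on Apr 26.

10:55 on April 26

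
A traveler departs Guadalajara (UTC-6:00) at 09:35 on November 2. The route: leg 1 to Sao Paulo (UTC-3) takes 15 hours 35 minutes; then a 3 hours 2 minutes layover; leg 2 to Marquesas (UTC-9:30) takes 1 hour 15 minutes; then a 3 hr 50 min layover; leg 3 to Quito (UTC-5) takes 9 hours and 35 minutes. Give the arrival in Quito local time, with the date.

Convert departure to UTC: 09:35 + 6:00 = 15:35 UTC on Nov 2.
Add 15 hours 35 minutes leg 1 → 07:10 UTC (Nov 3).
Add 3 hours and 2 minutes layover in Sao Paulo → 10:12 UTC.
Add 1 hour 15 minutes leg 2 → 11:27 UTC.
Add 3 hours 50 minutes layover in Marquesas → 15:17 UTC.
Add 9 hours and 35 minutes leg 3 → 00:52 UTC (Nov 4).
Quito is UTC−5:00, so local arrival = 00:52 − 5:00 = 19:52 on Nov 3.

19:52 on November 3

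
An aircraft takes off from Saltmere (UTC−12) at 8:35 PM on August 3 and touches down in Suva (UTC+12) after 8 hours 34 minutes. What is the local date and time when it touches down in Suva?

Convert departure to UTC: 8:35 PM + 12:00 = 8:35 AM UTC on Aug 4.
Add 8 hours 34 minutes travel time → 5:09 PM UTC.
Suva is UTC+12:00, so local arrival = 5:09 PM + 12:00 = 5:09 AM on Aug 5.

5:09 AM on August 5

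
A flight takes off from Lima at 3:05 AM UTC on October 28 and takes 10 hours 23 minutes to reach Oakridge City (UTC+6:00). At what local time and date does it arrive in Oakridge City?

Departure is given in UTC: 3:05 AM on Oct 28.
Add 10 hours and 23 minutes → 1:28 PM UTC.
Oakridge City is UTC+6:00: 1:28 PM + 6:00 = 7:28 PM on Oct 28.

7:28 PM on Oct 28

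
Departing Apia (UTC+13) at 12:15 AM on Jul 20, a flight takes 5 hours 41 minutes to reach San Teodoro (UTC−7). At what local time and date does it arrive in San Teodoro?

9:56 AM on Jul 19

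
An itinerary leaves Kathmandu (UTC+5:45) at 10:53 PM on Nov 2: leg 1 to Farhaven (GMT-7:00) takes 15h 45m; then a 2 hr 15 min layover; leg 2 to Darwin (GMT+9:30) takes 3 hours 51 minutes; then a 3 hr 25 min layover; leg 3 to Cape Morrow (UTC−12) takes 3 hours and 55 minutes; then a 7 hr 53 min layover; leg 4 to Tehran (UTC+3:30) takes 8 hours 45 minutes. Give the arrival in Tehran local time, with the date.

Convert departure to UTC: 10:53 PM − 5:45 = 5:08 PM UTC on Nov 2.
Add 15 hours and 45 minutes leg 1 → 8:53 AM UTC (Nov 3).
Add 2 hours and 15 minutes layover in Farhaven → 11:08 AM UTC.
Add 3 hours 51 minutes leg 2 → 2:59 PM UTC.
Add 3 hours and 25 minutes layover in Darwin → 6:24 PM UTC.
Add 3 hours and 55 minutes leg 3 → 10:19 PM UTC.
Add 7 hours 53 minutes layover in Cape Morrow → 6:12 AM UTC (Nov 4).
Add 8 hours 45 minutes leg 4 → 2:57 PM UTC.
Tehran is UTC+3:30, so local arrival = 2:57 PM + 3:30 = 6:27 PM on Nov 4.

6:27 PM on November 4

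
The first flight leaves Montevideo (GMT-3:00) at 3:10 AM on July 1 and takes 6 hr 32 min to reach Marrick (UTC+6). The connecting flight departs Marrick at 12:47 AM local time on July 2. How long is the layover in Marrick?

Convert departure to UTC: 3:10 AM + 3:00 = 6:10 AM UTC on Jul 1.
Add 6 hours 32 minutes flight time → 12:42 PM UTC.
Marrick is UTC+6:00, so local arrival = 12:42 PM + 6:00 = 6:42 PM on Jul 1.
Layover = 12:47 AM − 6:42 PM (+1 day) = 6 hours 5 minutes.

6 hours 5 minutes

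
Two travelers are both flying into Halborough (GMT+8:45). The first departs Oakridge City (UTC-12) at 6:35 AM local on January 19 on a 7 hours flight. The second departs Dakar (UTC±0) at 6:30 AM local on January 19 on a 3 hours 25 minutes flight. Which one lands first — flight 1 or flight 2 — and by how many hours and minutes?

Flight 1 in UTC: 6:35 AM + 12:00 = 6:35 PM on Jan 19.
+7 hours → arrive 1:35 AM UTC on Jan 20.
Flight 2 departs at 6:30 AM UTC (Jan 19).
+3 hours and 25 minutes → arrive 9:55 AM UTC on Jan 19.
Flight 2 lands earlier by 15 hours 40 minutes.

the second, by 15 hours 40 minutes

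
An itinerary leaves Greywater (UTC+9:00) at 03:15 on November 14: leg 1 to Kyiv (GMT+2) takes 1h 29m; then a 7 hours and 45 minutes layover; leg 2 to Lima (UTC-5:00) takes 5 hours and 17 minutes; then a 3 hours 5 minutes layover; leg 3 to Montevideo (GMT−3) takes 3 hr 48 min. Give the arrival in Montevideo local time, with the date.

Convert departure to UTC: 03:15 − 9:00 = 18:15 UTC on Nov 13.
Add 1 hour 29 minutes leg 1 → 19:44 UTC.
Add 7 hours 45 minutes layover in Kyiv → 03:29 UTC (Nov 14).
Add 5 hours and 17 minutes leg 2 → 08:46 UTC.
Add 3 hours and 5 minutes layover in Lima → 11:51 UTC.
Add 3 hours and 48 minutes leg 3 → 15:39 UTC.
Montevideo is UTC−3:00, so local arrival = 15:39 − 3:00 = 12:39 on Nov 14.

12:39 on Nov 14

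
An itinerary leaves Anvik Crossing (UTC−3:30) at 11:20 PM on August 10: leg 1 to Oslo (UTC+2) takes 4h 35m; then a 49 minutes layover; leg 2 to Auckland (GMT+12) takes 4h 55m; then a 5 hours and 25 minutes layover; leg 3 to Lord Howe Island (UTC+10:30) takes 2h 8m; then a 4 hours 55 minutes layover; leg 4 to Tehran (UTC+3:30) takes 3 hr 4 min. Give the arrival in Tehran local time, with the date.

8:11 AM on Aug 12

Convert departure to UTC: 11:20 PM + 3:30 = 2:50 AM UTC on Aug 11.
Add 4 hours 35 minutes leg 1 → 7:25 AM UTC.
Add 49 minutes layover in Oslo → 8:14 AM UTC.
Add 4 hours 55 minutes leg 2 → 1:09 PM UTC.
Add 5 hours 25 minutes layover in Auckland → 6:34 PM UTC.
Add 2 hours and 8 minutes leg 3 → 8:42 PM UTC.
Add 4 hours 55 minutes layover in Lord Howe Island → 1:37 AM UTC (Aug 12).
Add 3 hours and 4 minutes leg 4 → 4:41 AM UTC.
Tehran is UTC+3:30, so local arrival = 4:41 AM + 3:30 = 8:11 AM on Aug 12.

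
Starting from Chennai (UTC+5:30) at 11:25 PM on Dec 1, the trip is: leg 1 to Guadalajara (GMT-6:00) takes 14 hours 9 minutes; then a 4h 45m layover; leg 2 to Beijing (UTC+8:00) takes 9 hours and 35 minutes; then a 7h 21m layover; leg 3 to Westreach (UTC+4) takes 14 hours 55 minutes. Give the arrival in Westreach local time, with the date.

12:40 AM on Dec 4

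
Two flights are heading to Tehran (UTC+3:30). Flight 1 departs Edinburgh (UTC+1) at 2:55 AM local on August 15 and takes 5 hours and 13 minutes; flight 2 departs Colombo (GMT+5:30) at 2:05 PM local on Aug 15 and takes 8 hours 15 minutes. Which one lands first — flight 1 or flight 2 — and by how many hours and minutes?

Flight 1 in UTC: 2:55 AM − 1:00 = 1:55 AM on Aug 15.
+5 hours 13 minutes → arrive 7:08 AM UTC on Aug 15.
Flight 2 in UTC: 2:05 PM − 5:30 = 8:35 AM on Aug 15.
+8 hours and 15 minutes → arrive 4:50 PM UTC on Aug 15.
Flight 1 lands earlier by 9 hours 42 minutes.

the first, by 9 hours 42 minutes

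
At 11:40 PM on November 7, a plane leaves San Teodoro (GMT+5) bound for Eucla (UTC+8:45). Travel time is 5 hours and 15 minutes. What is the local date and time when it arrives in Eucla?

Convert departure to UTC: 11:40 PM − 5:00 = 6:40 PM UTC on Nov 7.
Add 5 hours 15 minutes travel time → 11:55 PM UTC.
Eucla is UTC+8:45, so local arrival = 11:55 PM + 8:45 = 8:40 AM on Nov 8.

8:40 AM on November 8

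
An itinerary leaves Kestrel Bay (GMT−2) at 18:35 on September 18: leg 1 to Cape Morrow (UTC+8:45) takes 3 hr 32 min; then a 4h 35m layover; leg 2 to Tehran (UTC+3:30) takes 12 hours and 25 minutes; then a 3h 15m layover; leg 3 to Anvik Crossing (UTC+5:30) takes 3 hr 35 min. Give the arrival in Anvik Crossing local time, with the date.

Convert departure to UTC: 18:35 + 2:00 = 20:35 UTC on Sep 18.
Add 3 hours 32 minutes leg 1 → 00:07 UTC (Sep 19).
Add 4 hours 35 minutes layover in Cape Morrow → 04:42 UTC.
Add 12 hours 25 minutes leg 2 → 17:07 UTC.
Add 3 hours and 15 minutes layover in Tehran → 20:22 UTC.
Add 3 hours and 35 minutes leg 3 → 23:57 UTC.
Anvik Crossing is UTC+5:30, so local arrival = 23:57 + 5:30 = 05:27 on Sep 20.

05:27 on September 20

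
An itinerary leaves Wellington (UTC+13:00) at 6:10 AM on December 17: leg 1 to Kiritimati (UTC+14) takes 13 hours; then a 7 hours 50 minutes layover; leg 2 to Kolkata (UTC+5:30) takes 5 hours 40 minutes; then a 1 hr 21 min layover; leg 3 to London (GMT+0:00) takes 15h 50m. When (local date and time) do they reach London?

12:51 PM on Dec 18

Convert departure to UTC: 6:10 AM − 13:00 = 5:10 PM UTC on Dec 16.
Add 13 hours leg 1 → 6:10 AM UTC (Dec 17).
Add 7 hours 50 minutes layover in Kiritimati → 2:00 PM UTC.
Add 5 hours and 40 minutes leg 2 → 7:40 PM UTC.
Add 1 hour 21 minutes layover in Kolkata → 9:01 PM UTC.
Add 15 hours and 50 minutes leg 3 → 12:51 PM UTC (Dec 18).
London is UTC+0, so local arrival is the same: 12:51 PM on Dec 18.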